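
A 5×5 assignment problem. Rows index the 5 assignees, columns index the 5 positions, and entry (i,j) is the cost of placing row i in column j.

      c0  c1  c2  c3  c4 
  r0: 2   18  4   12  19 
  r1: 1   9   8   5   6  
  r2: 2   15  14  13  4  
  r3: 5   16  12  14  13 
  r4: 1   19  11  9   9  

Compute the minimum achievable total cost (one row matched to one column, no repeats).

optimal assignment: row0→col2 (cost 4), row1→col3 (cost 5), row2→col4 (cost 4), row3→col1 (cost 16), row4→col0 (cost 1)
total = 4 + 5 + 4 + 16 + 1 = 30

Minimum assignment cost: 30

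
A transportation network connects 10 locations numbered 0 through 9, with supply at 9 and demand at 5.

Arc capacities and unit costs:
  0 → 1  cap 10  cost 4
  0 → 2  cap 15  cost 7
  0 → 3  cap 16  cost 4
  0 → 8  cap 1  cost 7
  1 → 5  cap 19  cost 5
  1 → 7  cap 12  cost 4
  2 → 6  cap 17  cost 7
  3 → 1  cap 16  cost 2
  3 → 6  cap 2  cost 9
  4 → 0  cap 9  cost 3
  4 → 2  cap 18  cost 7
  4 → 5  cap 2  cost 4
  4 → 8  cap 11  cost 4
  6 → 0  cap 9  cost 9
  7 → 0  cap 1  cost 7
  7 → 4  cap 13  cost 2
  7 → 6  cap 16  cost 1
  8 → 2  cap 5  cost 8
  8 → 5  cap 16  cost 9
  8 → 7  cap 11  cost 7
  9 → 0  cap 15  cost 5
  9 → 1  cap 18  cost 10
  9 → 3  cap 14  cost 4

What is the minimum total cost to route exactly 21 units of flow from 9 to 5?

Minimum cost for 21 units: 262

shortest-cost path #1: 9→3→1→5 push 14 @ unit cost 11 (adds 154)
shortest-cost path #2: 9→0→1→5 push 5 @ unit cost 14 (adds 70)
shortest-cost path #3: 9→0→1→7→4→5 push 2 @ unit cost 19 (adds 38)
total cost = 262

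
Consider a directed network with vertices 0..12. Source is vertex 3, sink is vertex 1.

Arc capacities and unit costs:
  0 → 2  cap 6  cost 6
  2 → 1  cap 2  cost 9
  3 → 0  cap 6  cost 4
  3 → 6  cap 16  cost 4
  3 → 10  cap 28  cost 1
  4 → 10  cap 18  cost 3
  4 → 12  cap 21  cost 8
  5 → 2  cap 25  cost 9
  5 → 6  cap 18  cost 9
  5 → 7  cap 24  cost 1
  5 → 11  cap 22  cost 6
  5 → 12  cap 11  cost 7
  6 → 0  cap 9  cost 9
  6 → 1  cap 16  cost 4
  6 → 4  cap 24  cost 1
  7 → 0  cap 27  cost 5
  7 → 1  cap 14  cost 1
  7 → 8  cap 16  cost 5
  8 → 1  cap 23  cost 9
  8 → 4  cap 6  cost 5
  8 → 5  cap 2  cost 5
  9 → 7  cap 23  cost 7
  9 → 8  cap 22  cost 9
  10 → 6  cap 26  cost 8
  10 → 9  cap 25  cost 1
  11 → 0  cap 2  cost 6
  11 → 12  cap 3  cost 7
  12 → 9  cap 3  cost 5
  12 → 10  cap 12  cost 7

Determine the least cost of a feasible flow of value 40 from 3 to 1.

Minimum cost for 40 units: 466

shortest-cost path #1: 3→6→1 push 16 @ unit cost 8 (adds 128)
shortest-cost path #2: 3→10→9→7→1 push 14 @ unit cost 10 (adds 140)
shortest-cost path #3: 3→0→2→1 push 2 @ unit cost 19 (adds 38)
shortest-cost path #4: 3→10→9→8→1 push 8 @ unit cost 20 (adds 160)
total cost = 466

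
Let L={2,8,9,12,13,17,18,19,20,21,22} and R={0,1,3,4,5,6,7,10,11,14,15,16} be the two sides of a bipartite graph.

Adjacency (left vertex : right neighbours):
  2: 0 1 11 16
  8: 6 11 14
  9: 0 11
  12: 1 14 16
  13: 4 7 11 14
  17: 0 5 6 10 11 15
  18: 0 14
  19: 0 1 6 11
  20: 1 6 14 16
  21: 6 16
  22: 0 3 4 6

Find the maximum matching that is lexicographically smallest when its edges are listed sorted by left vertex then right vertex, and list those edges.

Lex-smallest maximum matching: {(2,0), (8,6), (9,11), (12,1), (13,4), (17,5), (18,14), (20,16), (22,3)}

|M| = 9 (so the lex-smallest maximum matching has 9 edges)
process left vertices in ascending order; for each, take the smallest-labelled available neighbour that still permits 9 edges overall, or leave it unmatched if none does
lex-smallest matching: {2-0, 8-6, 9-11, 12-1, 13-4, 17-5, 18-14, 20-16, 22-3}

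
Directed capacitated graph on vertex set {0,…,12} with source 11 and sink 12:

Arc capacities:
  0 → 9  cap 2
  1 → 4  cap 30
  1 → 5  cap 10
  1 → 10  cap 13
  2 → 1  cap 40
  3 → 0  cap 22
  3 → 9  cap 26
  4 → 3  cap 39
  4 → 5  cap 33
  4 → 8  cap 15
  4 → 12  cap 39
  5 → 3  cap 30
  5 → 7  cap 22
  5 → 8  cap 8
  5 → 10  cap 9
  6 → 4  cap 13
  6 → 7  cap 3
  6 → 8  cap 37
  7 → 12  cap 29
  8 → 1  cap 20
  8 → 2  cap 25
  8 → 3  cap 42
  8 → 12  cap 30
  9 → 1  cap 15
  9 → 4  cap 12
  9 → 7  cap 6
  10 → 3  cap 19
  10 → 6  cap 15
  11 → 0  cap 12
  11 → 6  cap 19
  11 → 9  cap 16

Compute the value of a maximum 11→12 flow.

Maximum flow value: 37

augment #1: 11→6→4→12 bottleneck 13, total now 13
augment #2: 11→6→7→12 bottleneck 3, total now 16
augment #3: 11→6→8→12 bottleneck 3, total now 19
augment #4: 11→9→4→12 bottleneck 12, total now 31
augment #5: 11→9→7→12 bottleneck 4, total now 35
augment #6: 11→0→9→7→12 bottleneck 2, total now 37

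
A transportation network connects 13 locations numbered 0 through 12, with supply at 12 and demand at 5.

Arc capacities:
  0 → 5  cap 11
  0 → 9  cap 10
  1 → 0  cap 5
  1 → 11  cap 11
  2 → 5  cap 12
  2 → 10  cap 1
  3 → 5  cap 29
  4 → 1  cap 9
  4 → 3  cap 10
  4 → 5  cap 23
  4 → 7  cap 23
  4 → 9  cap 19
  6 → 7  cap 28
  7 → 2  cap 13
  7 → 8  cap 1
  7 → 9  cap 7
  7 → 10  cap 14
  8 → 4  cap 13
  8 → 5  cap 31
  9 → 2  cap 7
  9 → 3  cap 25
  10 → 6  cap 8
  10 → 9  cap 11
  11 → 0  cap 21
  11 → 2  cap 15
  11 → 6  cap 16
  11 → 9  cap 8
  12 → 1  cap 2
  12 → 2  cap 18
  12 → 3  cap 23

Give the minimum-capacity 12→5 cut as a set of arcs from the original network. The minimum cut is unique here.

augment #1: 12→2→5 push 12
augment #2: 12→3→5 push 23
augment #3: 12→1→0→5 push 2
augment #4: 12→2→10→9→3→5 push 1
max flow = 38; residual-reachable set from 12 gives S-side
cut edges (S→T): {(2,5), (2,10), (12,1), (12,3)} total cap 38

Min-cut arcs: {(2,5), (2,10), (12,1), (12,3)} (total capacity 38)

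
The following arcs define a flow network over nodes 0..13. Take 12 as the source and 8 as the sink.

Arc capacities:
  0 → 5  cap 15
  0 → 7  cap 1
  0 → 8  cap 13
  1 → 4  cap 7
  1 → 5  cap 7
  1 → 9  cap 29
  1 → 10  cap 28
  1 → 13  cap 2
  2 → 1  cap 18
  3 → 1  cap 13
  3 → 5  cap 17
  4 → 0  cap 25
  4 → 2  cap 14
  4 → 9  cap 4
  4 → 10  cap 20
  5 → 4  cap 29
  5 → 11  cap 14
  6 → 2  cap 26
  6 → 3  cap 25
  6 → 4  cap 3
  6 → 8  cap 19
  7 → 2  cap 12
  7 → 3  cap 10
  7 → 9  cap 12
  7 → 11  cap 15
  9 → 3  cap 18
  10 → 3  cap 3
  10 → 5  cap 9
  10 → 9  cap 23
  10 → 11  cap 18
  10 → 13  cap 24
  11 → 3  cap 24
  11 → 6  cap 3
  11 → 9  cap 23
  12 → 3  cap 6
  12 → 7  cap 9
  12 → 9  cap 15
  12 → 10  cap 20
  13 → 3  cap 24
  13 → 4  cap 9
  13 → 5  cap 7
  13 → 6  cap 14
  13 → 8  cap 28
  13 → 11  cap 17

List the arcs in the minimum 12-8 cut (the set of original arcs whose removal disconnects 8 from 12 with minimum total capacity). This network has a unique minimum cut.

augment #1: 12→10→13→8 push 20
augment #2: 12→3→1→13→8 push 2
augment #3: 12→7→11→6→8 push 3
augment #4: 12→3→1→4→0→8 push 4
augment #5: 12→7→2→1→4→0→8 push 3
augment #6: 12→7→2→1→10→13→8 push 3
augment #7: 12→9→3→1→10→13→8 push 1
augment #8: 12→9→3→5→4→0→8 push 6
max flow = 42; residual-reachable set from 12 gives S-side
cut edges (S→T): {(0,8), (1,13), (10,13), (11,6)} total cap 42

Min-cut arcs: {(0,8), (1,13), (10,13), (11,6)} (total capacity 42)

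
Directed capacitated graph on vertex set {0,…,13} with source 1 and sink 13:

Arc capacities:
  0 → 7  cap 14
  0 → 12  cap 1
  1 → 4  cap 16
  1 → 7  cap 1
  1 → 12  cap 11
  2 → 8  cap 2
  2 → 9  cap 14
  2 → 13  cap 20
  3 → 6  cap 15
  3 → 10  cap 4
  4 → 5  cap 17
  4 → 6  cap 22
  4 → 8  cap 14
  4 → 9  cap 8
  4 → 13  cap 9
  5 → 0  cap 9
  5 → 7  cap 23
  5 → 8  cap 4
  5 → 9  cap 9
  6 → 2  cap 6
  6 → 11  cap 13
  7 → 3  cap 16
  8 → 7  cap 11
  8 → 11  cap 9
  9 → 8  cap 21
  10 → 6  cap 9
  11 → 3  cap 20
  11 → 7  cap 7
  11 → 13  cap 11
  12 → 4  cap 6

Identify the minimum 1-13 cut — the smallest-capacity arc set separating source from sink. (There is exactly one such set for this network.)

augment #1: 1→4→13 push 9
augment #2: 1→4→6→2→13 push 6
augment #3: 1→4→6→11→13 push 1
augment #4: 1→7→3→6→11→13 push 1
augment #5: 1→12→4→6→11→13 push 6
max flow = 23; residual-reachable set from 1 gives S-side
cut edges (S→T): {(1,4), (1,7), (12,4)} total cap 23

Min-cut arcs: {(1,4), (1,7), (12,4)} (total capacity 23)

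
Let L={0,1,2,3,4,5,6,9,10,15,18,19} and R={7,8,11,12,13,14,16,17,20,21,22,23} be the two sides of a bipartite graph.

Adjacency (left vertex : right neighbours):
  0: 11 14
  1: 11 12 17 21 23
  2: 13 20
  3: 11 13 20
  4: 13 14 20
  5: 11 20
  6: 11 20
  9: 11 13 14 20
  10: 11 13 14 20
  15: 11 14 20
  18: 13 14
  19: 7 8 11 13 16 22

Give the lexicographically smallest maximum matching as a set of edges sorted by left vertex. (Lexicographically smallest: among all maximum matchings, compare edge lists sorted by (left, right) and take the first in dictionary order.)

|M| = 6 (so the lex-smallest maximum matching has 6 edges)
process left vertices in ascending order; for each, take the smallest-labelled available neighbour that still permits 6 edges overall, or leave it unmatched if none does
lex-smallest matching: {0-11, 1-12, 2-13, 3-20, 4-14, 19-7}

Lex-smallest maximum matching: {(0,11), (1,12), (2,13), (3,20), (4,14), (19,7)}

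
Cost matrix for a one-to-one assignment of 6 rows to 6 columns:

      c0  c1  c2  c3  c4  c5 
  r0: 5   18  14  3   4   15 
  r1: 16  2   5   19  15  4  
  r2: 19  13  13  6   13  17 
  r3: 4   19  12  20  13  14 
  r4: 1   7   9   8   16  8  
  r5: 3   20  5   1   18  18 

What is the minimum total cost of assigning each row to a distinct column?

Minimum assignment cost: 29

optimal assignment: row0→col4 (cost 4), row1→col1 (cost 2), row2→col3 (cost 6), row3→col0 (cost 4), row4→col5 (cost 8), row5→col2 (cost 5)
total = 4 + 2 + 6 + 4 + 8 + 5 = 29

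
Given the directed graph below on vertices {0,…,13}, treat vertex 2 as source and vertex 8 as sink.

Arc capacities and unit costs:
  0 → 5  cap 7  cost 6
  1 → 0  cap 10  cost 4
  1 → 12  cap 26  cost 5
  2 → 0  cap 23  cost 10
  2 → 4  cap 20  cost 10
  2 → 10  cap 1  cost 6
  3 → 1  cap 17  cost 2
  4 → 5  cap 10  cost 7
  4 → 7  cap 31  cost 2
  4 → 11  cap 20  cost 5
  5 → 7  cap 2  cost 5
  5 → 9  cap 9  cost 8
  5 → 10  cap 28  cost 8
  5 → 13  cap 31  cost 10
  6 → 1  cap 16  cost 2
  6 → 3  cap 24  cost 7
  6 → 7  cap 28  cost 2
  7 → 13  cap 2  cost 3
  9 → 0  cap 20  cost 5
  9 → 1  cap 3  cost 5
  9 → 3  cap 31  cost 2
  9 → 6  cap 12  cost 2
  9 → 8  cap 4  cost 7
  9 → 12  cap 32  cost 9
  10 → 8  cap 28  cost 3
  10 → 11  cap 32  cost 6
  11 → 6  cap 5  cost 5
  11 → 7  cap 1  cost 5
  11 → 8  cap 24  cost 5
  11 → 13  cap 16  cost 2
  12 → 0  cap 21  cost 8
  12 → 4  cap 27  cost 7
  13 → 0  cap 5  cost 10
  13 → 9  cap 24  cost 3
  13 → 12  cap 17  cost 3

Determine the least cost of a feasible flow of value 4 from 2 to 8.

shortest-cost path #1: 2→10→8 push 1 @ unit cost 9 (adds 9)
shortest-cost path #2: 2→4→11→8 push 3 @ unit cost 20 (adds 60)
total cost = 69

Minimum cost for 4 units: 69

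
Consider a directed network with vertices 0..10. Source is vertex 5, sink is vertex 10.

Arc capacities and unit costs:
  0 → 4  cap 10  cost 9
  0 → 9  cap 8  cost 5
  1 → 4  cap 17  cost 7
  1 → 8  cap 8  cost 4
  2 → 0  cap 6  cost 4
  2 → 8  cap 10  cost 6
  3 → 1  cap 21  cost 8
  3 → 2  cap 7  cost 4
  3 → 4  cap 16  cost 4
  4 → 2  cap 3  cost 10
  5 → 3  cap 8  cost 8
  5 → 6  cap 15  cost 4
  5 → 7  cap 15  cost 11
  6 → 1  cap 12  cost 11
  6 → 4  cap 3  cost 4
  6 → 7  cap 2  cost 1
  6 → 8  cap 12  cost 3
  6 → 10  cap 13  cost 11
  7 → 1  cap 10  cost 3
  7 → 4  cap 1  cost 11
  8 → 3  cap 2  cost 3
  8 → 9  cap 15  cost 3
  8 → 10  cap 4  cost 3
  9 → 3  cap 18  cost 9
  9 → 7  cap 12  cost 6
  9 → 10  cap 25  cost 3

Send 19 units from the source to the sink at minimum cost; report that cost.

shortest-cost path #1: 5→6→8→10 push 4 @ unit cost 10 (adds 40)
shortest-cost path #2: 5→6→8→9→10 push 8 @ unit cost 13 (adds 104)
shortest-cost path #3: 5→6→10 push 3 @ unit cost 15 (adds 45)
shortest-cost path #4: 5→7→1→8→9→10 push 4 @ unit cost 24 (adds 96)
total cost = 285

Minimum cost for 19 units: 285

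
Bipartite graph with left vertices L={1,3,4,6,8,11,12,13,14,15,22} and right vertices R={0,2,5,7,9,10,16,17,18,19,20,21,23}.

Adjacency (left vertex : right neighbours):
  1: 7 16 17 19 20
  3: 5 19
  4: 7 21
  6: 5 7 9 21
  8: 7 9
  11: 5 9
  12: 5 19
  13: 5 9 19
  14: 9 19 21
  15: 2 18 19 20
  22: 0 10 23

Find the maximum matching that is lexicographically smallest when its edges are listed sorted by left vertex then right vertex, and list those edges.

Lex-smallest maximum matching: {(1,16), (3,5), (4,7), (6,9), (12,19), (14,21), (15,2), (22,0)}

|M| = 8 (so the lex-smallest maximum matching has 8 edges)
process left vertices in ascending order; for each, take the smallest-labelled available neighbour that still permits 8 edges overall, or leave it unmatched if none does
lex-smallest matching: {1-16, 3-5, 4-7, 6-9, 12-19, 14-21, 15-2, 22-0}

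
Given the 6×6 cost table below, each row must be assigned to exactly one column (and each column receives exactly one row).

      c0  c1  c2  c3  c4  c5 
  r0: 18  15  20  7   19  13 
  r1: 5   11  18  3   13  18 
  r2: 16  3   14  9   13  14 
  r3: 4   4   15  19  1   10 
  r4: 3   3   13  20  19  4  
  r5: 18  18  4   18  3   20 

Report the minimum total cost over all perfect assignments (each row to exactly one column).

optimal assignment: row0→col3 (cost 7), row1→col0 (cost 5), row2→col1 (cost 3), row3→col4 (cost 1), row4→col5 (cost 4), row5→col2 (cost 4)
total = 7 + 5 + 3 + 1 + 4 + 4 = 24

Minimum assignment cost: 24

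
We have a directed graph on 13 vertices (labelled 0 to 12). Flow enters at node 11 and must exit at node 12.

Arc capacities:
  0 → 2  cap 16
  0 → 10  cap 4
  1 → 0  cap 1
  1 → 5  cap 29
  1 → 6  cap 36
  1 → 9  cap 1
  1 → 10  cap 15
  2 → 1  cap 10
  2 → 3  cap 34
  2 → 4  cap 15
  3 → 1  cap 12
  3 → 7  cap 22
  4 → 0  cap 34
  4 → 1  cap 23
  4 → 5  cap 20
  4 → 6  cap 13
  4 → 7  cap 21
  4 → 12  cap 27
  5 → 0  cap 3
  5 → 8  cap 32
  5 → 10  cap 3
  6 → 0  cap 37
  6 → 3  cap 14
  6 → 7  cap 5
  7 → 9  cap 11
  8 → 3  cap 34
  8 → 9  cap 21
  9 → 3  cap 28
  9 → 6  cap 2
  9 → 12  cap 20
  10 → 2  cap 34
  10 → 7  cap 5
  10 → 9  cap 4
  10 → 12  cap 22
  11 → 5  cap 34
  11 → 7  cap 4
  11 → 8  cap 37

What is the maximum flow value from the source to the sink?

Maximum flow value: 40

augment #1: 11→5→10→12 bottleneck 3, total now 3
augment #2: 11→7→9→12 bottleneck 4, total now 7
augment #3: 11→8→9→12 bottleneck 16, total now 23
augment #4: 11→5→0→10→12 bottleneck 3, total now 26
augment #5: 11→8→3→1→10→12 bottleneck 12, total now 38
augment #6: 11→8→9→6→0→10→12 bottleneck 1, total now 39
augment #7: 11→8→9→6→0→2→4→12 bottleneck 1, total now 40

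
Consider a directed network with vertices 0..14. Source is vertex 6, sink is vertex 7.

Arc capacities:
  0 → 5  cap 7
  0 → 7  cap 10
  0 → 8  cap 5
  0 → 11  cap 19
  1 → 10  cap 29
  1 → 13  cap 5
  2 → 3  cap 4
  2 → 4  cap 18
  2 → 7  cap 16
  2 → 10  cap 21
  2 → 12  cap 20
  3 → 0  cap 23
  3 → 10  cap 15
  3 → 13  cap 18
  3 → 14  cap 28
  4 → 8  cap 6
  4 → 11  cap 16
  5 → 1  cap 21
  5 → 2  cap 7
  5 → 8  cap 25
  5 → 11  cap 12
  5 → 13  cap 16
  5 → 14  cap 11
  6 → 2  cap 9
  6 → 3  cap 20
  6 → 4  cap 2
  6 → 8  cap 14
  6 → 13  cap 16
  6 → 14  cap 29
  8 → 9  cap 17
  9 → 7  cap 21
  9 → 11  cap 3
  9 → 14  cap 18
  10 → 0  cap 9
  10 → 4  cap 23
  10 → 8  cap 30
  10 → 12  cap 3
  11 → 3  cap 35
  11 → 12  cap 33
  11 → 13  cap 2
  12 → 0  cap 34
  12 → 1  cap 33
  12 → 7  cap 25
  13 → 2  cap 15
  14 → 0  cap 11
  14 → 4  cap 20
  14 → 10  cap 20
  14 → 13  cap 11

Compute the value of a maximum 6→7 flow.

Maximum flow value: 68

augment #1: 6→2→7 bottleneck 9, total now 9
augment #2: 6→3→0→7 bottleneck 10, total now 19
augment #3: 6→8→9→7 bottleneck 14, total now 33
augment #4: 6→13→2→7 bottleneck 7, total now 40
augment #5: 6→3→10→12→7 bottleneck 3, total now 43
augment #6: 6→4→8→9→7 bottleneck 2, total now 45
augment #7: 6→13→2→12→7 bottleneck 8, total now 53
augment #8: 6→3→0→8→9→7 bottleneck 1, total now 54
augment #9: 6→3→0→11→12→7 bottleneck 6, total now 60
augment #10: 6→14→0→11→12→7 bottleneck 8, total now 68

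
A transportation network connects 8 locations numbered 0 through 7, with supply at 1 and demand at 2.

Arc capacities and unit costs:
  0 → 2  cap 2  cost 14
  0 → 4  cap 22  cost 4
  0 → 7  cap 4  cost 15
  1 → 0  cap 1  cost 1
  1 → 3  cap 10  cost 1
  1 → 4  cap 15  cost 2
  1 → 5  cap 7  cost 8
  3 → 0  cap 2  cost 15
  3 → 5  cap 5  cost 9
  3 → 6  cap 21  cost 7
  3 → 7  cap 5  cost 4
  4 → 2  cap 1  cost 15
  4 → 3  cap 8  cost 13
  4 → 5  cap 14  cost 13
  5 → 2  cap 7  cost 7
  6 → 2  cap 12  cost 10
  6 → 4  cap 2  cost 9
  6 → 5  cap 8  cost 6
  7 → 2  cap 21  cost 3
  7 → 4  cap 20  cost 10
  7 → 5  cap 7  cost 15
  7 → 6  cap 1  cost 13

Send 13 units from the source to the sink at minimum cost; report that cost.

Minimum cost for 13 units: 160

shortest-cost path #1: 1→3→7→2 push 5 @ unit cost 8 (adds 40)
shortest-cost path #2: 1→5→2 push 7 @ unit cost 15 (adds 105)
shortest-cost path #3: 1→0→2 push 1 @ unit cost 15 (adds 15)
total cost = 160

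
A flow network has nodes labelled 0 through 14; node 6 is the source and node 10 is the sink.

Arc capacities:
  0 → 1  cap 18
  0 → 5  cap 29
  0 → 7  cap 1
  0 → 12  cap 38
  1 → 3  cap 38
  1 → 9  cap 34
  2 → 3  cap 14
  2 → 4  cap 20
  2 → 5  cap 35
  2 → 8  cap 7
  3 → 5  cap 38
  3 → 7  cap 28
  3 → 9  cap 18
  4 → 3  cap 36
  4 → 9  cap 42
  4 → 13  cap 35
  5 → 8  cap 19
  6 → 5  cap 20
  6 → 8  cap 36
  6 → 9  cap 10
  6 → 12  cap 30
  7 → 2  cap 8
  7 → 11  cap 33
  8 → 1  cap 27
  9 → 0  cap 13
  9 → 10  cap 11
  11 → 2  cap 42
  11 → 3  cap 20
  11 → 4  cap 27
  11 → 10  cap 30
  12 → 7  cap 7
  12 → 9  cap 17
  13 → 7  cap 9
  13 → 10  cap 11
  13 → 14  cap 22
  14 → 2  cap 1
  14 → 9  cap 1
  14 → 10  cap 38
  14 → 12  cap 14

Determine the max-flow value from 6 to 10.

augment #1: 6→9→10 bottleneck 10, total now 10
augment #2: 6→12→9→10 bottleneck 1, total now 11
augment #3: 6→12→7→11→10 bottleneck 7, total now 18
augment #4: 6→8→1→3→7→11→10 bottleneck 23, total now 41
augment #5: 6→8→1→3→7→2→4→13→10 bottleneck 4, total now 45
augment #6: 6→12→9→0→7→2→4→13→10 bottleneck 1, total now 46
augment #7: 6→12→9→0→1→3→7→2→4→13→10 bottleneck 1, total now 47

Maximum flow value: 47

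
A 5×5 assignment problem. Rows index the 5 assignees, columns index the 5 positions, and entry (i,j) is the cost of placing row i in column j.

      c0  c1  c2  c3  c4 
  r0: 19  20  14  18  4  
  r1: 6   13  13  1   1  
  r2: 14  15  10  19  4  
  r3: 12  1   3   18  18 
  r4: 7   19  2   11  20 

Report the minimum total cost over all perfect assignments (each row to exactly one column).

Minimum assignment cost: 22

optimal assignment: row0→col4 (cost 4), row1→col3 (cost 1), row2→col0 (cost 14), row3→col1 (cost 1), row4→col2 (cost 2)
total = 4 + 1 + 14 + 1 + 2 = 22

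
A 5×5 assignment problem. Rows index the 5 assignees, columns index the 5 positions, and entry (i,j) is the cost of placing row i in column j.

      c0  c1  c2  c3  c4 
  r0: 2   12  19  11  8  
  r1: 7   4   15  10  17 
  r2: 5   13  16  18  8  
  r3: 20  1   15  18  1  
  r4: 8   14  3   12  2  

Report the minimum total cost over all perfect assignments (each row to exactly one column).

one of 2 optimal assignments: row0→col0 (cost 2), row1→col3 (cost 10), row2→col4 (cost 8), row3→col1 (cost 1), row4→col2 (cost 3)
total = 2 + 10 + 8 + 1 + 3 = 24

Minimum assignment cost: 24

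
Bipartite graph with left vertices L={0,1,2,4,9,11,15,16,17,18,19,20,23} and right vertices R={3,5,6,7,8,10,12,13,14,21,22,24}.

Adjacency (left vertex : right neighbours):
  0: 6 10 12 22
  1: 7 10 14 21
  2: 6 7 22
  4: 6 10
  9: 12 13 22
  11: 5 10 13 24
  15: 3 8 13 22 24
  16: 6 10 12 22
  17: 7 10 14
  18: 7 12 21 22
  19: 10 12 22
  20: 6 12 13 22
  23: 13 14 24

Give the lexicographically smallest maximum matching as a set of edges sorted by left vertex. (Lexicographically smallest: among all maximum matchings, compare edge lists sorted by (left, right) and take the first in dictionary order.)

Lex-smallest maximum matching: {(0,6), (1,7), (2,22), (4,10), (9,12), (11,5), (15,3), (17,14), (18,21), (20,13), (23,24)}

|M| = 11 (so the lex-smallest maximum matching has 11 edges)
process left vertices in ascending order; for each, take the smallest-labelled available neighbour that still permits 11 edges overall, or leave it unmatched if none does
lex-smallest matching: {0-6, 1-7, 2-22, 4-10, 9-12, 11-5, 15-3, 17-14, 18-21, 20-13, 23-24}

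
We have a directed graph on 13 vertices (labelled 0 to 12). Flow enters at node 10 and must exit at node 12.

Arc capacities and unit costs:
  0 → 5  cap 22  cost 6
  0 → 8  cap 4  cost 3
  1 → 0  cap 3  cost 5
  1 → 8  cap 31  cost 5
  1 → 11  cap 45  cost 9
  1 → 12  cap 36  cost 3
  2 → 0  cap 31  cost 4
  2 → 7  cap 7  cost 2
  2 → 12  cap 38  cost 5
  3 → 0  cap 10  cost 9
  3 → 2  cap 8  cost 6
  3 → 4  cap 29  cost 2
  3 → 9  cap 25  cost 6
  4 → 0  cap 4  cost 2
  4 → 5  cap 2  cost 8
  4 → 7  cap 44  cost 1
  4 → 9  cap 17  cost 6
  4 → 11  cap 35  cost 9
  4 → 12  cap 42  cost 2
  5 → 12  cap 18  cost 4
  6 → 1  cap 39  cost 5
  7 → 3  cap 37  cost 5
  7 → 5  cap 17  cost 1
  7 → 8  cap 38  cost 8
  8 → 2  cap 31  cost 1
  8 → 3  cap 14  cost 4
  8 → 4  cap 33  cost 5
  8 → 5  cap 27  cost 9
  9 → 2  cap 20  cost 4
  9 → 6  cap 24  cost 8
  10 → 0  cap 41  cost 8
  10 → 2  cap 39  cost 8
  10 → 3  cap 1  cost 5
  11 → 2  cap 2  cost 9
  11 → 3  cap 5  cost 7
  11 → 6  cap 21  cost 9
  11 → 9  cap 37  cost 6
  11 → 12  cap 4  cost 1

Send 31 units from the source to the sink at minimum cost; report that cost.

Minimum cost for 31 units: 399

shortest-cost path #1: 10→3→4→12 push 1 @ unit cost 9 (adds 9)
shortest-cost path #2: 10→2→12 push 30 @ unit cost 13 (adds 390)
total cost = 399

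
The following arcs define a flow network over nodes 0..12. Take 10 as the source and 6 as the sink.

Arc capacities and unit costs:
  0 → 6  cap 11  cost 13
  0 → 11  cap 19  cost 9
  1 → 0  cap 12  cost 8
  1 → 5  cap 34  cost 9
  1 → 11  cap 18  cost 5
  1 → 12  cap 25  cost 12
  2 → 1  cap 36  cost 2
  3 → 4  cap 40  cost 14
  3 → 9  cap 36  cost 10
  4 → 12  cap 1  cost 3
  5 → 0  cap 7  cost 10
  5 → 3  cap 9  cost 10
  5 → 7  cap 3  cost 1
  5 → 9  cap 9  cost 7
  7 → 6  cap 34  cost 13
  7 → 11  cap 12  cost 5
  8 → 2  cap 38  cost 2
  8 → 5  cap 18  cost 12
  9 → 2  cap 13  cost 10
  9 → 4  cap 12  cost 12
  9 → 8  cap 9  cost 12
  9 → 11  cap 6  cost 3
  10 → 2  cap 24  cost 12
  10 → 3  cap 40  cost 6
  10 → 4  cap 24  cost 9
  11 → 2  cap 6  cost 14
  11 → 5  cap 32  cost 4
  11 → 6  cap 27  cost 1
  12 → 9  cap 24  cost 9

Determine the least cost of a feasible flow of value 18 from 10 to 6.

shortest-cost path #1: 10→3→9→11→6 push 6 @ unit cost 20 (adds 120)
shortest-cost path #2: 10→2→1→11→6 push 12 @ unit cost 20 (adds 240)
total cost = 360

Minimum cost for 18 units: 360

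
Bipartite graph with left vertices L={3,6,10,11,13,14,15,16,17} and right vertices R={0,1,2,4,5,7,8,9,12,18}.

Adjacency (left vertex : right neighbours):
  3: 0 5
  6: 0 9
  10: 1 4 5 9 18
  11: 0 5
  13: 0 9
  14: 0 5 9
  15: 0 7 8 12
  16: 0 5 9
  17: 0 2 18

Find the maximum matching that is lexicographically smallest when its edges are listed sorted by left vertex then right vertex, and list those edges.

Lex-smallest maximum matching: {(3,0), (6,9), (10,1), (11,5), (15,7), (17,2)}

|M| = 6 (so the lex-smallest maximum matching has 6 edges)
process left vertices in ascending order; for each, take the smallest-labelled available neighbour that still permits 6 edges overall, or leave it unmatched if none does
lex-smallest matching: {3-0, 6-9, 10-1, 11-5, 15-7, 17-2}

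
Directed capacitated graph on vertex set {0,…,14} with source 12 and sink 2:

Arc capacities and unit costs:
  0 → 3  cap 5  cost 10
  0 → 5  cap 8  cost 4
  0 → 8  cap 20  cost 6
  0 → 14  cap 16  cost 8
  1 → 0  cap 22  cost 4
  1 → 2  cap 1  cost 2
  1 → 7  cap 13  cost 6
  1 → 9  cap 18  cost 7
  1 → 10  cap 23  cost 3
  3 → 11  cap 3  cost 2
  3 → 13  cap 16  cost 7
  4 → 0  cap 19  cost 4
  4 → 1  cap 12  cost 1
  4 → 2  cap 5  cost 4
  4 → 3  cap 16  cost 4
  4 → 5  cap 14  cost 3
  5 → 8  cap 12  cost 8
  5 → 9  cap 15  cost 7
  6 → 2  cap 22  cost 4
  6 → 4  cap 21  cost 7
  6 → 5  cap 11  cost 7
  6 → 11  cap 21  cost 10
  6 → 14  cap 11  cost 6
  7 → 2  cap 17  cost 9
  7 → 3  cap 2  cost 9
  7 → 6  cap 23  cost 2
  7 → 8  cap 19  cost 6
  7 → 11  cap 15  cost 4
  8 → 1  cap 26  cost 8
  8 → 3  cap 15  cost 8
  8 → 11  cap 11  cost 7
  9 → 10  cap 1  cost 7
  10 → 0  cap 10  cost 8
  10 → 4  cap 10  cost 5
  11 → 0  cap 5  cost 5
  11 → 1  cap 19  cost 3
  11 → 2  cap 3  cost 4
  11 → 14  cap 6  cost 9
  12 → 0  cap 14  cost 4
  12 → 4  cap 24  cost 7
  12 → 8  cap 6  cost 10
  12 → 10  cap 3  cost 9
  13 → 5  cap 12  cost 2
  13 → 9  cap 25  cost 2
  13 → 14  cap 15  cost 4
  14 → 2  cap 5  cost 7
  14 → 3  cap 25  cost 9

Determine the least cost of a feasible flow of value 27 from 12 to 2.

Minimum cost for 27 units: 491

shortest-cost path #1: 12→4→1→2 push 1 @ unit cost 10 (adds 10)
shortest-cost path #2: 12→4→2 push 5 @ unit cost 11 (adds 55)
shortest-cost path #3: 12→4→3→11→2 push 3 @ unit cost 17 (adds 51)
shortest-cost path #4: 12→0→14→2 push 5 @ unit cost 19 (adds 95)
shortest-cost path #5: 12→4→1→7→6→2 push 11 @ unit cost 20 (adds 220)
shortest-cost path #6: 12→8→1→7→6→2 push 2 @ unit cost 30 (adds 60)
total cost = 491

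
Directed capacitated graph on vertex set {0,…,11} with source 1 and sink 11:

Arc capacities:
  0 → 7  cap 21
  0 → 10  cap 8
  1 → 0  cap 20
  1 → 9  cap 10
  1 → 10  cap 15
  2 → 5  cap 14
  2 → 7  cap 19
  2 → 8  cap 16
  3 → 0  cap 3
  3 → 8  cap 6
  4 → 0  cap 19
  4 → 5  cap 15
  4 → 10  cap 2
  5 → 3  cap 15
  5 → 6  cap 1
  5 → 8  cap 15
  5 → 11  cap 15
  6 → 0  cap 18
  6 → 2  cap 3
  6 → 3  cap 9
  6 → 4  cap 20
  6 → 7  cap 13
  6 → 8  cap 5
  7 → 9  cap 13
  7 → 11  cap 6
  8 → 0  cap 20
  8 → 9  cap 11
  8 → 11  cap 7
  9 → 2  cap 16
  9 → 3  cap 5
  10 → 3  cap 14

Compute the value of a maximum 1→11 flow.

augment #1: 1→0→7→11 bottleneck 6, total now 6
augment #2: 1→9→2→5→11 bottleneck 10, total now 16
augment #3: 1→10→3→8→11 bottleneck 6, total now 22
augment #4: 1→0→7→9→2→5→11 bottleneck 4, total now 26
augment #5: 1→0→7→9→2→8→11 bottleneck 1, total now 27

Maximum flow value: 27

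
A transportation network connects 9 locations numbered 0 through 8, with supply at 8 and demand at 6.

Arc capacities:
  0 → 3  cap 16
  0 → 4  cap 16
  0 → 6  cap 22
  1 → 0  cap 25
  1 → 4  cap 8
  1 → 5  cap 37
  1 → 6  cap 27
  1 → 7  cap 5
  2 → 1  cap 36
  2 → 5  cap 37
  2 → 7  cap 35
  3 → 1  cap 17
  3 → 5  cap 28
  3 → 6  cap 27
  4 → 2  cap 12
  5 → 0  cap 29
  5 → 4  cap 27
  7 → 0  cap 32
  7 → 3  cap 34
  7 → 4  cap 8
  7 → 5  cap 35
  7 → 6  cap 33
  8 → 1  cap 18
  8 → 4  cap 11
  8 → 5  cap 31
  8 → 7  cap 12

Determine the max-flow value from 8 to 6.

Maximum flow value: 71

augment #1: 8→1→6 bottleneck 18, total now 18
augment #2: 8→7→6 bottleneck 12, total now 30
augment #3: 8→5→0→6 bottleneck 22, total now 52
augment #4: 8→4→2→1→6 bottleneck 9, total now 61
augment #5: 8→4→2→7→6 bottleneck 2, total now 63
augment #6: 8→5→0→3→6 bottleneck 7, total now 70
augment #7: 8→5→4→2→7→6 bottleneck 1, total now 71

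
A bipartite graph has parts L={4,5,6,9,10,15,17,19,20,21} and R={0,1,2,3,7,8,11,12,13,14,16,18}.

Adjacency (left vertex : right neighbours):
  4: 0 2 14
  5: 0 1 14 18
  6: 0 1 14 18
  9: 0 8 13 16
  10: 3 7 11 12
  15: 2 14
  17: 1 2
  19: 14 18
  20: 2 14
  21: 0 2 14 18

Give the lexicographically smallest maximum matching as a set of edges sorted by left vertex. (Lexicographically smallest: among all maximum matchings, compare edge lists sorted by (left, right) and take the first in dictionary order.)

|M| = 7 (so the lex-smallest maximum matching has 7 edges)
process left vertices in ascending order; for each, take the smallest-labelled available neighbour that still permits 7 edges overall, or leave it unmatched if none does
lex-smallest matching: {4-0, 5-1, 6-14, 9-8, 10-3, 15-2, 19-18}

Lex-smallest maximum matching: {(4,0), (5,1), (6,14), (9,8), (10,3), (15,2), (19,18)}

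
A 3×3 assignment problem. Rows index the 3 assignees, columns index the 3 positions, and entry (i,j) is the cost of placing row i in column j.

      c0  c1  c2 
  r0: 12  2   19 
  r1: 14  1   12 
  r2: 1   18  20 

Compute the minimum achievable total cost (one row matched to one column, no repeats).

optimal assignment: row0→col1 (cost 2), row1→col2 (cost 12), row2→col0 (cost 1)
total = 2 + 12 + 1 = 15

Minimum assignment cost: 15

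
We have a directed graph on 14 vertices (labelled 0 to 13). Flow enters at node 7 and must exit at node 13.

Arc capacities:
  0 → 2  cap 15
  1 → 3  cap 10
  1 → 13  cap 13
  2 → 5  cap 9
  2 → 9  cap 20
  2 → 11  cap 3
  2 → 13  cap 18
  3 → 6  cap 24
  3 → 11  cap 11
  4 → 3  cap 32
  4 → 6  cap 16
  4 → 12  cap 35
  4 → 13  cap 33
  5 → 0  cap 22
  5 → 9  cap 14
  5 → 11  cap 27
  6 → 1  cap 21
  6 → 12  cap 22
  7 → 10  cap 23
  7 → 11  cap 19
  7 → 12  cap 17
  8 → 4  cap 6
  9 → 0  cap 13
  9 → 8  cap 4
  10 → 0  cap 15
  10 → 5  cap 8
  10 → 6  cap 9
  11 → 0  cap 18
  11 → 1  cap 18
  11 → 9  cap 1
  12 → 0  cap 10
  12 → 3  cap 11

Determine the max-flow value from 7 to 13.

augment #1: 7→11→1→13 bottleneck 13, total now 13
augment #2: 7→10→0→2→13 bottleneck 15, total now 28
augment #3: 7→11→9→8→4→13 bottleneck 1, total now 29
augment #4: 7→10→5→9→8→4→13 bottleneck 3, total now 32

Maximum flow value: 32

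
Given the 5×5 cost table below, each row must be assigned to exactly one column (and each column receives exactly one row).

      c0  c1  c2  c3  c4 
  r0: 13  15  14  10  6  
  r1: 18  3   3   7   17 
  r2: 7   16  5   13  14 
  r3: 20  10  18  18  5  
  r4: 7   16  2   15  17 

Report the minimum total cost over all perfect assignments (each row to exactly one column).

Minimum assignment cost: 27

optimal assignment: row0→col3 (cost 10), row1→col1 (cost 3), row2→col0 (cost 7), row3→col4 (cost 5), row4→col2 (cost 2)
total = 10 + 3 + 7 + 5 + 2 = 27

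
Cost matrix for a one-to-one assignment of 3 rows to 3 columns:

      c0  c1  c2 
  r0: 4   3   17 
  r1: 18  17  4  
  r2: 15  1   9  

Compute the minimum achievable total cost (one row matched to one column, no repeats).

Minimum assignment cost: 9

optimal assignment: row0→col0 (cost 4), row1→col2 (cost 4), row2→col1 (cost 1)
total = 4 + 4 + 1 = 9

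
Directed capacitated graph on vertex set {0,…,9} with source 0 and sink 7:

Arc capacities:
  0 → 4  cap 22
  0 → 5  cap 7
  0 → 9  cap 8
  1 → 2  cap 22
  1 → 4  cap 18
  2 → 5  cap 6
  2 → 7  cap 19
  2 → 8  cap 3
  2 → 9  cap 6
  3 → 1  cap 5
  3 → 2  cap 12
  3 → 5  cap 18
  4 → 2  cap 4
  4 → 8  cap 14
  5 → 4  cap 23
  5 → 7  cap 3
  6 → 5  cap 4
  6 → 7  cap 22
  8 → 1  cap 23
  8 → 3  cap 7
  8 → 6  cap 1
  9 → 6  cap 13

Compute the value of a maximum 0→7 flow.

augment #1: 0→5→7 bottleneck 3, total now 3
augment #2: 0→4→2→7 bottleneck 4, total now 7
augment #3: 0→9→6→7 bottleneck 8, total now 15
augment #4: 0→4→8→6→7 bottleneck 1, total now 16
augment #5: 0→4→8→1→2→7 bottleneck 13, total now 29

Maximum flow value: 29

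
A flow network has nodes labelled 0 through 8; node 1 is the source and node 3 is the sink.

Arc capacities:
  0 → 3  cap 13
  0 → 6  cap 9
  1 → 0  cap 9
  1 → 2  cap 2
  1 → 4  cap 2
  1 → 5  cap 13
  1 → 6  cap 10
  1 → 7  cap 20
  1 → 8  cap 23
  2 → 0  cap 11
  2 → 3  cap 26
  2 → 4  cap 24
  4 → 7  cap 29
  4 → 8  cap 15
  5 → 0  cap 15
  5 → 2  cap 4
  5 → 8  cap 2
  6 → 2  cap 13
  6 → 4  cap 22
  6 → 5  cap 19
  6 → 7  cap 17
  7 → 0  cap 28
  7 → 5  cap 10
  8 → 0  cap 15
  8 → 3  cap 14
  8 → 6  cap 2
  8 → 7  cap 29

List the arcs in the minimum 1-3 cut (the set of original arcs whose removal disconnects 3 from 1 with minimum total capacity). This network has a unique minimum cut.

augment #1: 1→0→3 push 9
augment #2: 1→2→3 push 2
augment #3: 1→8→3 push 14
augment #4: 1→5→0→3 push 4
augment #5: 1→5→2→3 push 4
augment #6: 1→6→2→3 push 10
augment #7: 1→8→6→2→3 push 2
augment #8: 1→5→0→6→2→3 push 1
max flow = 46; residual-reachable set from 1 gives S-side
cut edges (S→T): {(0,3), (1,2), (5,2), (6,2), (8,3)} total cap 46

Min-cut arcs: {(0,3), (1,2), (5,2), (6,2), (8,3)} (total capacity 46)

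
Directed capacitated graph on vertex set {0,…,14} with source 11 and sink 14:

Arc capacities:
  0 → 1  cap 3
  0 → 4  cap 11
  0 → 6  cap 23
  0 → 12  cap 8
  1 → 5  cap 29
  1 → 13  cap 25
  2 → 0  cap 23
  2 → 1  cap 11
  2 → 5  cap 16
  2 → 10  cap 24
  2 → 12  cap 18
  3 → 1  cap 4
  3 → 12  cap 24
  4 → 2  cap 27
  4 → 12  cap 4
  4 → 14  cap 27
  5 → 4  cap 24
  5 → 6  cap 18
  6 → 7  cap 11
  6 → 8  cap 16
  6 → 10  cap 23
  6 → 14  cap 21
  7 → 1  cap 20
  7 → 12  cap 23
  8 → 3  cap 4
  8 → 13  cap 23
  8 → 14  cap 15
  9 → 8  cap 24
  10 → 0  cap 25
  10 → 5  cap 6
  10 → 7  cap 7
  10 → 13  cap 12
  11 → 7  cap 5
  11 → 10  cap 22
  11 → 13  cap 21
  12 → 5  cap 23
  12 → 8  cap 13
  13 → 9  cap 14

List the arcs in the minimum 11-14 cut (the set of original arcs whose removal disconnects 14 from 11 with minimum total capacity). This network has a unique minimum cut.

Min-cut arcs: {(11,7), (11,10), (13,9)} (total capacity 41)

augment #1: 11→7→12→8→14 push 5
augment #2: 11→10→0→4→14 push 11
augment #3: 11→10→0→6→14 push 11
augment #4: 11→13→9→8→14 push 10
augment #5: 11→13→9→8→12→5→4→14 push 4
max flow = 41; residual-reachable set from 11 gives S-side
cut edges (S→T): {(11,7), (11,10), (13,9)} total cap 41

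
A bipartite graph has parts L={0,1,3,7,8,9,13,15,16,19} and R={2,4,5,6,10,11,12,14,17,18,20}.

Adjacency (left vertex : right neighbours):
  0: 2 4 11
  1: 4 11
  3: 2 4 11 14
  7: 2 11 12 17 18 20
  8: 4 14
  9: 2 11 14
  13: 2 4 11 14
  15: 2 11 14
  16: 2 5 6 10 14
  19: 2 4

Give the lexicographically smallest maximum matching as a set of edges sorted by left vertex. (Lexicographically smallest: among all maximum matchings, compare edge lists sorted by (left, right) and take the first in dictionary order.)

Lex-smallest maximum matching: {(0,2), (1,4), (3,11), (7,12), (8,14), (16,5)}

|M| = 6 (so the lex-smallest maximum matching has 6 edges)
process left vertices in ascending order; for each, take the smallest-labelled available neighbour that still permits 6 edges overall, or leave it unmatched if none does
lex-smallest matching: {0-2, 1-4, 3-11, 7-12, 8-14, 16-5}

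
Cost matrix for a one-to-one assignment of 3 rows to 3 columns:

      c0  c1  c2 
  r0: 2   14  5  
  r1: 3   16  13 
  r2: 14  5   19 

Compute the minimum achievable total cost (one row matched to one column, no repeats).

optimal assignment: row0→col2 (cost 5), row1→col0 (cost 3), row2→col1 (cost 5)
total = 5 + 3 + 5 = 13

Minimum assignment cost: 13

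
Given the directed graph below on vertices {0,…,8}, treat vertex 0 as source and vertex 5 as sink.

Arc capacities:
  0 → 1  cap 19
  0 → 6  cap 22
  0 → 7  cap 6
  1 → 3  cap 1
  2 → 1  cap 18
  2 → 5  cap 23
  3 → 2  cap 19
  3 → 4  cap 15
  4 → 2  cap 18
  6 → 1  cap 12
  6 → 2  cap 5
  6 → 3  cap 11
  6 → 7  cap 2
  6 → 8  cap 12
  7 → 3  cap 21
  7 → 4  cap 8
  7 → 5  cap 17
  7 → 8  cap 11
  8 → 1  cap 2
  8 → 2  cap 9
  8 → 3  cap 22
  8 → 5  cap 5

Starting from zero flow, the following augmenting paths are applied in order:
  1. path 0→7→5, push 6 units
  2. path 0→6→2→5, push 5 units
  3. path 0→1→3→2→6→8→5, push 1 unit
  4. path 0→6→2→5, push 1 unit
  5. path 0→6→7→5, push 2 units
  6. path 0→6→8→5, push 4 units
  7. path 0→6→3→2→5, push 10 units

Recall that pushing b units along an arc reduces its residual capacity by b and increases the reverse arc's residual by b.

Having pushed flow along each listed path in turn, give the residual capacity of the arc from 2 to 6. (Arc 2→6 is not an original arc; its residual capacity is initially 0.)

after path 1 (0→7→5, push 6): res(2,6)=0
after path 2 (0→6→2→5, push 5): res(2,6)=5
after path 3 (0→1→3→2→6→8→5, push 1): res(2,6)=4
after path 4 (0→6→2→5, push 1): res(2,6)=5
after path 5 (0→6→7→5, push 2): res(2,6)=5
after path 6 (0→6→8→5, push 4): res(2,6)=5
after path 7 (0→6→3→2→5, push 10): res(2,6)=5

Residual capacity of (2,6): 5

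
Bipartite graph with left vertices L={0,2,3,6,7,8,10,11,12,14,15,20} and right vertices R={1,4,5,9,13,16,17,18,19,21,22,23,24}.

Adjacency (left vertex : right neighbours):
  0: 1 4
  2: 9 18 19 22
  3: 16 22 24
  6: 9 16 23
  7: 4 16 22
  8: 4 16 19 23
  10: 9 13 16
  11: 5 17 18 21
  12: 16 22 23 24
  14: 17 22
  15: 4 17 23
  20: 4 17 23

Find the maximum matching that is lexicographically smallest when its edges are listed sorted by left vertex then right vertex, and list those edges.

Lex-smallest maximum matching: {(0,1), (2,18), (3,16), (6,9), (7,4), (8,19), (10,13), (11,5), (12,24), (14,22), (15,17), (20,23)}

|M| = 12 (so the lex-smallest maximum matching has 12 edges)
process left vertices in ascending order; for each, take the smallest-labelled available neighbour that still permits 12 edges overall, or leave it unmatched if none does
lex-smallest matching: {0-1, 2-18, 3-16, 6-9, 7-4, 8-19, 10-13, 11-5, 12-24, 14-22, 15-17, 20-23}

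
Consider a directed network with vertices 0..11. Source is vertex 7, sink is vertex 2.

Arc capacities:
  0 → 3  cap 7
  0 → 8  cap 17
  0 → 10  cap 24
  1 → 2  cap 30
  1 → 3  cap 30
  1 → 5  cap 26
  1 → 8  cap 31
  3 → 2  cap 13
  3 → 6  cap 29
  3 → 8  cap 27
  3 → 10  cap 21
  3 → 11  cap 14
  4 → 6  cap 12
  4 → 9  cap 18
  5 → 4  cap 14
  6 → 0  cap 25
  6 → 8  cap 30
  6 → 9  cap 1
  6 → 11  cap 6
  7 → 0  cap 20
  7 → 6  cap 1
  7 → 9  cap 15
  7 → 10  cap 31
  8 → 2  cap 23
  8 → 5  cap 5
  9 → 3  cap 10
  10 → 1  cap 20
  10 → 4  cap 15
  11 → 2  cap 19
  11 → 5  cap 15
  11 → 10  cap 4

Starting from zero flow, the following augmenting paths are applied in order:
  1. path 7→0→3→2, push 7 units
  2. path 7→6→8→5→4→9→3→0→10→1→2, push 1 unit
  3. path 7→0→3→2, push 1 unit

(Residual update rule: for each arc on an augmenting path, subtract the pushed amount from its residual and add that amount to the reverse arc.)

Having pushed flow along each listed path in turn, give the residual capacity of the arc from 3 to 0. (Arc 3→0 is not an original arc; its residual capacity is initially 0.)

after path 1 (7→0→3→2, push 7): res(3,0)=7
after path 2 (7→6→8→5→4→9→3→0→10→1→2, push 1): res(3,0)=6
after path 3 (7→0→3→2, push 1): res(3,0)=7

Residual capacity of (3,0): 7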